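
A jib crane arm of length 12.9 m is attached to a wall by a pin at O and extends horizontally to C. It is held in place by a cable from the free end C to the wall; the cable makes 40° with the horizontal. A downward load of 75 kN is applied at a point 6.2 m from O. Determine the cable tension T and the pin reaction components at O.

ΣM about O: T·sin40°·12.9 − 75·6.2 = 0 → T = 465/(12.9·0.642788) = 56.0784 ≈ 56.08 kN.
ΣF_x = 0: O_x − T·cos40° = 0 → O_x = 56.0784 × 0.766044 = 42.96 kN.
ΣF_y = 0: O_y + T·sin40° − 75 = 0 → O_y = 75 − 56.0784 × 0.642788 = 38.95 kN.

T = 56.08 kN, O_x = 42.96 kN, O_y = 38.95 kN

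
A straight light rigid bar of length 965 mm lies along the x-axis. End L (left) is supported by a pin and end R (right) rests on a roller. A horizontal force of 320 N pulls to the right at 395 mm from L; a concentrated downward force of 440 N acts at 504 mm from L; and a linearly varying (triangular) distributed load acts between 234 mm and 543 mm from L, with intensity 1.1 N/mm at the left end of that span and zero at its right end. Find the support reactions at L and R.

Resultant of the triangular load: ½ × 1.1 × 309 = 169.95 N, acting at 337 mm from L (one-third of the span from the peak).
Taking moments about L: R_y·965 − 440·504 − (½·1.1·309)·337 = 0 → R_y = 279033.15/965 = 289.154 ≈ 289.2 N.
ΣF_y = 0: L_y + 289.154 − 440 − ½·1.1·309 = 0 → L_y = 320.8 N.
ΣF_x = 0: L_x + 320 = 0 → L_x = -320.0 N.

L_x = -320.0 N, L_y = 320.8 N, R_y = 289.2 N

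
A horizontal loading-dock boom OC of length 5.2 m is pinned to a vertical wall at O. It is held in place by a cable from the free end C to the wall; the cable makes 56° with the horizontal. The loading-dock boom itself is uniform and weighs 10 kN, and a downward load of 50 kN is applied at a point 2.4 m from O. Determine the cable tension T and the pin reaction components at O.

T = 33.87 kN, O_x = 18.94 kN, O_y = 31.92 kN

ΣM about O: T·sin56°·5.2 − 10·2.6 − 50·2.4 = 0 → T = 146/(5.2·0.829038) = 33.8669 ≈ 33.87 kN.
ΣF_x = 0: O_x − T·cos56° = 0 → O_x = 33.8669 × 0.559193 = 18.94 kN.
ΣF_y = 0: O_y + T·sin56° − 10 − 50 = 0 → O_y = 60 − 33.8669 × 0.829038 = 31.92 kN.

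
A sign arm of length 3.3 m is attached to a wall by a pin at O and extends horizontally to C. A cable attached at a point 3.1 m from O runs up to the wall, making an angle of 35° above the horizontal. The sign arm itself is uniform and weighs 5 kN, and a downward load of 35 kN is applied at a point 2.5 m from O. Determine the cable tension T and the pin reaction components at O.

ΣM about O: T·sin35°·3.1 − 5·1.65 − 35·2.5 = 0 → T = 95.75/(3.1·0.573576) = 53.8501 ≈ 53.85 kN.
ΣF_x = 0: O_x − T·cos35° = 0 → O_x = 53.8501 × 0.819152 = 44.11 kN.
ΣF_y = 0: O_y + T·sin35° − 5 − 35 = 0 → O_y = 40 − 53.8501 × 0.573576 = 9.113 kN.

T = 53.85 kN, O_x = 44.11 kN, O_y = 9.113 kN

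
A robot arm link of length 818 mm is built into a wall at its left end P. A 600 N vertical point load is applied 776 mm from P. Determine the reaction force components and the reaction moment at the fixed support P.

ΣF_x = 0: P_x = 0.
ΣF_y = 0: P_y − 600 = 0 → P_y = 600.0 N.
ΣM about P: M_P − 600·776 = 0 → M_P = 465600 N·mm.

P_x = 0, P_y = 600.0 N, M_P = 465600 N·mm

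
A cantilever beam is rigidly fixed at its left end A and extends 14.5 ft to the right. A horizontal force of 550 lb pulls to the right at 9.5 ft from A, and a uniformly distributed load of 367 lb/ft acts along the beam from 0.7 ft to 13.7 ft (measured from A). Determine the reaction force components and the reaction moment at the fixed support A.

A_x = -550.0 lb, A_y = 4771 lb, M_A = 34350 lb·ft

Resultant of the distributed load: 367 × 13 = 4771 lb at 7.2 ft from A.
ΣF_x = 0: A_x + 550 = 0 → A_x = -550.0 lb.
ΣF_y = 0: A_y − 367·13 = 0 → A_y = 4771 lb.
ΣM about A: M_A − (367·13)·7.2 = 0 → M_A = 34350 lb·ft.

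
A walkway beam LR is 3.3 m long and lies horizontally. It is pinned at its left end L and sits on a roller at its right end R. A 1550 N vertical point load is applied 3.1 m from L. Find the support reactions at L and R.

Moments about L: R_y·3.3 − 1550·3.1 = 0 → R_y = 4805/3.3 = 1456.06 ≈ 1456 N.
ΣF_y = 0: L_y + 1456.06 − 1550 = 0 → L_y = 93.94 N.
ΣF_x = 0: no horizontal applied forces, so L_x = 0.

L_x = 0, L_y = 93.94 N, R_y = 1456 N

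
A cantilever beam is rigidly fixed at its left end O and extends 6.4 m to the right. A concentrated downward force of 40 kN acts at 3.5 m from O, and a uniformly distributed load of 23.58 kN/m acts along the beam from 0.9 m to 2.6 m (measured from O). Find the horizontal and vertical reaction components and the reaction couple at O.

O_x = 0, O_y = 80.09 kN, M_O = 210.2 kN·m

Resultant of the distributed load: 23.58 × 1.7 = 40.086 kN at 1.75 m from O.
ΣF_x = 0: O_x = 0.
ΣF_y = 0: O_y − 40 − 23.58·1.7 = 0 → O_y = 80.09 kN.
ΣM about O: M_O − 40·3.5 − (23.58·1.7)·1.75 = 0 → M_O = 210.2 kN·m.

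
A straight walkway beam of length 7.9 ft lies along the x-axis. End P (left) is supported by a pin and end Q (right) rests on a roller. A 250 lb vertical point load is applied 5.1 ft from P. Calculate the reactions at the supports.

ΣM about P: Q_y·7.9 − 250·5.1 = 0 → Q_y = 1275/7.9 = 161.392 ≈ 161.4 lb.
ΣF_y = 0: P_y + 161.392 − 250 = 0 → P_y = 88.61 lb.
ΣF_x = 0: no horizontal applied forces, so P_x = 0.

P_x = 0, P_y = 88.61 lb, Q_y = 161.4 lb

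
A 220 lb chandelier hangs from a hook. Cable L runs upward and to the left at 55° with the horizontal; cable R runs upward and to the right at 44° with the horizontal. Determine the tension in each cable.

T_L = 160.2 lb, T_R = 127.8 lb

ΣF_x = 0: −T_L·cos55° + T_R·cos44° = 0 → T_R = 0.797365·T_L.
ΣF_y = 0: T_L·sin55° + T_R·sin44° = 220.
Substitute: T_L·(0.819152 + 0.797365·0.694658) = 220 → T_L = 160.227 ≈ 160.2 lb.
Then T_R = 0.797365 × 160.227 = 127.8 lb.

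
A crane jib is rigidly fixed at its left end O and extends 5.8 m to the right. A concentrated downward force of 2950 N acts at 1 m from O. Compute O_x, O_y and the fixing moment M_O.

O_x = 0, O_y = 2950 N, M_O = 2950 N·m

ΣF_x = 0: O_x = 0.
ΣF_y = 0: O_y − 2950 = 0 → O_y = 2950 N.
ΣM about O: M_O − 2950·1 = 0 → M_O = 2950 N·m.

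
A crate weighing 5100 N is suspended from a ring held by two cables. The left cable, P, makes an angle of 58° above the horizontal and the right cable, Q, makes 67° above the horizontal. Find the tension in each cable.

T_P = 2433 N, T_Q = 3299 N

ΣF_x = 0: −T_P·cos58° + T_Q·cos67° = 0 → T_Q = 1.35622·T_P.
ΣF_y = 0: T_P·sin58° + T_Q·sin67° = 5100.
Substitute: T_P·(0.848048 + 1.35622·0.920505) = 5100 → T_P = 2432.68 ≈ 2433 N.
Then T_Q = 1.35622 × 2432.68 = 3299 N.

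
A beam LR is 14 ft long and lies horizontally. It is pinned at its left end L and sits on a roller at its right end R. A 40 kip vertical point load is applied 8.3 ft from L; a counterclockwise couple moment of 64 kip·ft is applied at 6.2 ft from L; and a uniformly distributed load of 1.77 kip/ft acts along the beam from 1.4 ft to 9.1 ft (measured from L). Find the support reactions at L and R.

L_x = 0, L_y = 29.38 kip, R_y = 24.25 kip

Resultant of the distributed load: 1.77 × 7.7 = 13.629 kip at 5.25 ft from L.
Moments about L: R_y·14 − 40·8.3 + 64 − (1.77·7.7)·5.25 = 0 → R_y = 339.55225/14 = 24.2537 ≈ 24.25 kip.
ΣF_y = 0: L_y + 24.2537 − 40 − 1.77·7.7 = 0 → L_y = 29.38 kip.
ΣF_x = 0: no horizontal applied forces, so L_x = 0.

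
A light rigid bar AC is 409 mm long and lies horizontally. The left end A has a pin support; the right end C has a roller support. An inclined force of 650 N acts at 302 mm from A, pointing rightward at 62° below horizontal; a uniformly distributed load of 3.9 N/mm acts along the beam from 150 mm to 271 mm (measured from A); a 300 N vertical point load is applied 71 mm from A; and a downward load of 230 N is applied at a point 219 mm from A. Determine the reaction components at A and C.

Resultant of the distributed load: 3.9 × 121 = 471.9 N at 210.5 mm from A.
Taking moments about A: C_y·409 − 650·sin62°·302 − (3.9·121)·210.5 − 300·71 − 230·219 = 0 → C_y = 344328/409 = 841.878 ≈ 841.9 N.
ΣF_y = 0: A_y + 841.878 − 650·sin62° − 3.9·121 − 300 − 230 = 0 → A_y = 733.9 N.
ΣF_x = 0: A_x + 650·cos62° = 0 → A_x = -305.2 N.

A_x = -305.2 N, A_y = 733.9 N, C_y = 841.9 N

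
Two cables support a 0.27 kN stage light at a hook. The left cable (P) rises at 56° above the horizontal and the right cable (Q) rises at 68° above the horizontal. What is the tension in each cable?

T_P = 0.1220 kN, T_Q = 0.1821 kN

ΣF_x = 0: −T_P·cos56° + T_Q·cos68° = 0 → T_Q = 1.49275·T_P.
ΣF_y = 0: T_P·sin56° + T_Q·sin68° = 0.27.
Substitute: T_P·(0.829038 + 1.49275·0.927184) = 0.27 → T_P = 0.122001 ≈ 0.1220 kN.
Then T_Q = 1.49275 × 0.122001 = 0.1821 kN.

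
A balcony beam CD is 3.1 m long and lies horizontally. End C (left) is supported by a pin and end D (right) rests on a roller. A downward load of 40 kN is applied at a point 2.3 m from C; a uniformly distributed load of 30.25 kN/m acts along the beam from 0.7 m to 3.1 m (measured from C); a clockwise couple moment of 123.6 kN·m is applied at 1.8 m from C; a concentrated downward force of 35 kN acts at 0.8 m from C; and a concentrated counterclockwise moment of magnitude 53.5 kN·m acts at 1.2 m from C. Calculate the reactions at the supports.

C_x = 0, C_y = 41.78 kN, D_y = 105.8 kN

Resultant of the distributed load: 30.25 × 2.4 = 72.6 kN at 1.9 m from C.
Moments about C: D_y·3.1 − 40·2.3 − (30.25·2.4)·1.9 − 123.6 − 35·0.8 + 53.5 = 0 → D_y = 328.04/3.1 = 105.819 ≈ 105.8 kN.
ΣF_y = 0: C_y + 105.819 − 40 − 30.25·2.4 − 35 = 0 → C_y = 41.78 kN.
ΣF_x = 0: no horizontal applied forces, so C_x = 0.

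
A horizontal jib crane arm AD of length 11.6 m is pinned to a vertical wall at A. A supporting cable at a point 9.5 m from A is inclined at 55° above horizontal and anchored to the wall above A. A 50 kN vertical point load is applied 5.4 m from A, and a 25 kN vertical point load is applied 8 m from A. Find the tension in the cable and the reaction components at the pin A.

T = 60.40 kN, A_x = 34.64 kN, A_y = 25.53 kN

ΣM about A: T·sin55°·9.5 − 50·5.4 − 25·8 = 0 → T = 470/(9.5·0.819152) = 60.3962 ≈ 60.40 kN.
ΣF_x = 0: A_x − T·cos55° = 0 → A_x = 60.3962 × 0.573576 = 34.64 kN.
ΣF_y = 0: A_y + T·sin55° − 50 − 25 = 0 → A_y = 75 − 60.3962 × 0.819152 = 25.53 kN.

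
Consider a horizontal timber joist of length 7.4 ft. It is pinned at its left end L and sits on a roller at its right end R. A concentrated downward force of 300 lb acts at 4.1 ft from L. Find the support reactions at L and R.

ΣM about L: R_y·7.4 − 300·4.1 = 0 → R_y = 1230/7.4 = 166.216 ≈ 166.2 lb.
ΣF_y = 0: L_y + 166.216 − 300 = 0 → L_y = 133.8 lb.
ΣF_x = 0: no horizontal applied forces, so L_x = 0.

L_x = 0, L_y = 133.8 lb, R_y = 166.2 lb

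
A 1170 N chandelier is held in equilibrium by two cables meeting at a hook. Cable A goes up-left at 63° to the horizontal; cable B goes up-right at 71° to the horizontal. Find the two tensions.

T_A = 529.5 N, T_B = 738.4 N

ΣF_x = 0: −T_A·cos63° + T_B·cos71° = 0 → T_B = 1.39446·T_A.
ΣF_y = 0: T_A·sin63° + T_B·sin71° = 1170.
Substitute: T_A·(0.891007 + 1.39446·0.945519) = 1170 → T_A = 529.533 ≈ 529.5 N.
Then T_B = 1.39446 × 529.533 = 738.4 N.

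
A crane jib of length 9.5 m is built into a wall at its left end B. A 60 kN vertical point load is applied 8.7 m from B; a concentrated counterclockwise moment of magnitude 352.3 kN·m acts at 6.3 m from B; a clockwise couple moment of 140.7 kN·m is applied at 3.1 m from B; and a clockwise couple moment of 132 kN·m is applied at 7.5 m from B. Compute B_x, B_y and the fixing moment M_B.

B_x = 0, B_y = 60.00 kN, M_B = 442.4 kN·m

ΣF_x = 0: B_x = 0.
ΣF_y = 0: B_y − 60 = 0 → B_y = 60.00 kN.
ΣM about B: M_B − 60·8.7 + 352.3 − 140.7 − 132 = 0 → M_B = 442.4 kN·m.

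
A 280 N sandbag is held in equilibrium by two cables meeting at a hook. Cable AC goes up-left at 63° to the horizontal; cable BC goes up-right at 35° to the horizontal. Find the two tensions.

ΣF_x = 0: −T_AC·cos63° + T_BC·cos35° = 0 → T_BC = 0.55422·T_AC.
ΣF_y = 0: T_AC·sin63° + T_BC·sin35° = 280.
Substitute: T_AC·(0.891007 + 0.55422·0.573576) = 280 → T_AC = 231.617 ≈ 231.6 N.
Then T_BC = 0.55422 × 231.617 = 128.4 N.

T_AC = 231.6 N, T_BC = 128.4 N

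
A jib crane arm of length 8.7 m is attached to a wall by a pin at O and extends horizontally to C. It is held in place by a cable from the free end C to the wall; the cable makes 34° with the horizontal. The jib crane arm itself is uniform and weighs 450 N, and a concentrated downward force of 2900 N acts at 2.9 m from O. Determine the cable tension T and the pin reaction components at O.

ΣM about O: T·sin34°·8.7 − 450·4.35 − 2900·2.9 = 0 → T = 10367.5/(8.7·0.559193) = 2131.05 ≈ 2131 N.
ΣF_x = 0: O_x − T·cos34° = 0 → O_x = 2131.05 × 0.829038 = 1767 N.
ΣF_y = 0: O_y + T·sin34° − 450 − 2900 = 0 → O_y = 3350 − 2131.05 × 0.559193 = 2158 N.

T = 2131 N, O_x = 1767 N, O_y = 2158 N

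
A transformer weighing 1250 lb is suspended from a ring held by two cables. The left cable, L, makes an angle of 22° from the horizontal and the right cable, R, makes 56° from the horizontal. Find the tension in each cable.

ΣF_x = 0: −T_L·cos22° + T_R·cos56° = 0 → T_R = 1.65808·T_L.
ΣF_y = 0: T_L·sin22° + T_R·sin56° = 1250.
Substitute: T_L·(0.374607 + 1.65808·0.829038) = 1250 → T_L = 714.605 ≈ 714.6 lb.
Then T_R = 1.65808 × 714.605 = 1185 lb.

T_L = 714.6 lb, T_R = 1185 lb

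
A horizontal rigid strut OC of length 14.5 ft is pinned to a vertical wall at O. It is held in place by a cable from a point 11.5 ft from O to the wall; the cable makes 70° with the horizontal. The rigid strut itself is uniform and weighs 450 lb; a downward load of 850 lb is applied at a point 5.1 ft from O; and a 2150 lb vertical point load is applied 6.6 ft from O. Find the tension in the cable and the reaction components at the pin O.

ΣM about O: T·sin70°·11.5 − 450·7.25 − 850·5.1 − 2150·6.6 = 0 → T = 21787.5/(11.5·0.939693) = 2016.15 ≈ 2016 lb.
ΣF_x = 0: O_x − T·cos70° = 0 → O_x = 2016.15 × 0.34202 = 689.6 lb.
ΣF_y = 0: O_y + T·sin70° − 450 − 850 − 2150 = 0 → O_y = 3450 − 2016.15 × 0.939693 = 1555 lb.

T = 2016 lb, O_x = 689.6 lb, O_y = 1555 lb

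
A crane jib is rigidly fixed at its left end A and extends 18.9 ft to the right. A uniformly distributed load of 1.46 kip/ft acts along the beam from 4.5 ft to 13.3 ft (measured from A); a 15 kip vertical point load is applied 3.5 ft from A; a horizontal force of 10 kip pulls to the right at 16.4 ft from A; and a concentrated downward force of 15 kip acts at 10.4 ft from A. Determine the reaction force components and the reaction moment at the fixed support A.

Resultant of the distributed load: 1.46 × 8.8 = 12.848 kip at 8.9 ft from A.
ΣF_x = 0: A_x + 10 = 0 → A_x = -10.00 kip.
ΣF_y = 0: A_y − 1.46·8.8 − 15 − 15 = 0 → A_y = 42.85 kip.
ΣM about A: M_A − (1.46·8.8)·8.9 − 15·3.5 − 15·10.4 = 0 → M_A = 322.8 kip·ft.

A_x = -10.00 kip, A_y = 42.85 kip, M_A = 322.8 kip·ft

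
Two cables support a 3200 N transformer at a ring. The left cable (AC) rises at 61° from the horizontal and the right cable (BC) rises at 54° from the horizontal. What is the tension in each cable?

ΣF_x = 0: −T_AC·cos61° + T_BC·cos54° = 0 → T_BC = 0.824807·T_AC.
ΣF_y = 0: T_AC·sin61° + T_BC·sin54° = 3200.
Substitute: T_AC·(0.87462 + 0.824807·0.809017) = 3200 → T_AC = 2075.36 ≈ 2075 N.
Then T_BC = 0.824807 × 2075.36 = 1712 N.

T_AC = 2075 N, T_BC = 1712 N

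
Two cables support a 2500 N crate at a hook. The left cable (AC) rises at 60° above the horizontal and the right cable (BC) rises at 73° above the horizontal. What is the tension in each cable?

ΣF_x = 0: −T_AC·cos60° + T_BC·cos73° = 0 → T_BC = 1.71015·T_AC.
ΣF_y = 0: T_AC·sin60° + T_BC·sin73° = 2500.
Substitute: T_AC·(0.866025 + 1.71015·0.956305) = 2500 → T_AC = 999.42 ≈ 999.4 N.
Then T_BC = 1.71015 × 999.42 = 1709 N.

T_AC = 999.4 N, T_BC = 1709 N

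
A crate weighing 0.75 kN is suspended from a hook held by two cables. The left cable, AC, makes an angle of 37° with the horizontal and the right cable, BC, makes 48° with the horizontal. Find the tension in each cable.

ΣF_x = 0: −T_AC·cos37° + T_BC·cos48° = 0 → T_BC = 1.19354·T_AC.
ΣF_y = 0: T_AC·sin37° + T_BC·sin48° = 0.75.
Substitute: T_AC·(0.601815 + 1.19354·0.743145) = 0.75 → T_AC = 0.503765 ≈ 0.5038 kN.
Then T_BC = 1.19354 × 0.503765 = 0.6013 kN.

T_AC = 0.5038 kN, T_BC = 0.6013 kN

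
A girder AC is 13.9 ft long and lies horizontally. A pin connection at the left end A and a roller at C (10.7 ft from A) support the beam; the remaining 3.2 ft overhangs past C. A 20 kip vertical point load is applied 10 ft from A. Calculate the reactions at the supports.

Taking moments about A: C_y·10.7 − 20·10 = 0 → C_y = 200/10.7 = 18.6916 ≈ 18.69 kip.
ΣF_y = 0: A_y + 18.6916 − 20 = 0 → A_y = 1.308 kip.
ΣF_x = 0: no horizontal applied forces, so A_x = 0.

A_x = 0, A_y = 1.308 kip, C_y = 18.69 kip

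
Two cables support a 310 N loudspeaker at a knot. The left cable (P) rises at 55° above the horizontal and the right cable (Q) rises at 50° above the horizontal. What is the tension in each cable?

T_P = 206.3 N, T_Q = 184.1 N

ΣF_x = 0: −T_P·cos55° + T_Q·cos50° = 0 → T_Q = 0.892327·T_P.
ΣF_y = 0: T_P·sin55° + T_Q·sin50° = 310.
Substitute: T_P·(0.819152 + 0.892327·0.766044) = 310 → T_P = 206.293 ≈ 206.3 N.
Then T_Q = 0.892327 × 206.293 = 184.1 N.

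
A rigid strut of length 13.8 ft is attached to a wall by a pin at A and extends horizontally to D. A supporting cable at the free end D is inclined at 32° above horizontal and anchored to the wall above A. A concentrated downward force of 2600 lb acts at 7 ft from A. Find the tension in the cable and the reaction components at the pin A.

T = 2489 lb, A_x = 2111 lb, A_y = 1281 lb

ΣM about A: T·sin32°·13.8 − 2600·7 = 0 → T = 18200/(13.8·0.529919) = 2488.76 ≈ 2489 lb.
ΣF_x = 0: A_x − T·cos32° = 0 → A_x = 2488.76 × 0.848048 = 2111 lb.
ΣF_y = 0: A_y + T·sin32° − 2600 = 0 → A_y = 2600 − 2488.76 × 0.529919 = 1281 lb.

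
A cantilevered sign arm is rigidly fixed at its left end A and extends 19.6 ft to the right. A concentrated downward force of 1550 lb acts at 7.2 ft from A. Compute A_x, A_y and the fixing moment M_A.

ΣF_x = 0: A_x = 0.
ΣF_y = 0: A_y − 1550 = 0 → A_y = 1550 lb.
ΣM about A: M_A − 1550·7.2 = 0 → M_A = 11160 lb·ft.

A_x = 0, A_y = 1550 lb, M_A = 11160 lb·ft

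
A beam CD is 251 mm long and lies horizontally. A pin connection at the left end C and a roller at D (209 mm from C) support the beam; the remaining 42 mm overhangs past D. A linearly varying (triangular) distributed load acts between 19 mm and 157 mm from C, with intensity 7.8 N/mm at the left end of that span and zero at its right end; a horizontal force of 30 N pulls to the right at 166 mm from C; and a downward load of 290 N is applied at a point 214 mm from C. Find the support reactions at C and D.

Resultant of the triangular load: ½ × 7.8 × 138 = 538.2 N, acting at 65 mm from C (one-third of the span from the peak).
ΣM about C: D_y·209 − (½·7.8·138)·65 − 290·214 = 0 → D_y = 97043/209 = 464.321 ≈ 464.3 N.
ΣF_y = 0: C_y + 464.321 − ½·7.8·138 − 290 = 0 → C_y = 363.9 N.
ΣF_x = 0: C_x + 30 = 0 → C_x = -30.00 N.

C_x = -30.00 N, C_y = 363.9 N, D_y = 464.3 N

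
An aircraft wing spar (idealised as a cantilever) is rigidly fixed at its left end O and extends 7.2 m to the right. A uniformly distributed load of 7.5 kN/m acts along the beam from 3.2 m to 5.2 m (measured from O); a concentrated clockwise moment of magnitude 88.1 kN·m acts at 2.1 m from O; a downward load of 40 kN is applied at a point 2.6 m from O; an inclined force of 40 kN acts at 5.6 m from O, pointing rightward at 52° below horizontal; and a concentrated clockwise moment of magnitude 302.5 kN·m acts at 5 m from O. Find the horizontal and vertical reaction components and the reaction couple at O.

O_x = -24.63 kN, O_y = 86.52 kN, M_O = 734.1 kN·m

Resultant of the distributed load: 7.5 × 2 = 15 kN at 4.2 m from O.
ΣF_x = 0: O_x + 40·cos52° = 0 → O_x = -24.63 kN.
ΣF_y = 0: O_y − 7.5·2 − 40 − 40·sin52° = 0 → O_y = 86.52 kN.
ΣM about O: M_O − (7.5·2)·4.2 − 88.1 − 40·2.6 − 40·sin52°·5.6 − 302.5 = 0 → M_O = 734.1 kN·m.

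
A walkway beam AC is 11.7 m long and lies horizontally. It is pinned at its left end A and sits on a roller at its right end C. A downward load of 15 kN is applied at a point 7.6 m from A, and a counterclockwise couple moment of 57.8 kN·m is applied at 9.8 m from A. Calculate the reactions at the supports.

ΣM about A: C_y·11.7 − 15·7.6 + 57.8 = 0 → C_y = 56.2/11.7 = 4.80342 ≈ 4.803 kN.
ΣF_y = 0: A_y + 4.80342 − 15 = 0 → A_y = 10.20 kN.
ΣF_x = 0: no horizontal applied forces, so A_x = 0.

A_x = 0, A_y = 10.20 kN, C_y = 4.803 kN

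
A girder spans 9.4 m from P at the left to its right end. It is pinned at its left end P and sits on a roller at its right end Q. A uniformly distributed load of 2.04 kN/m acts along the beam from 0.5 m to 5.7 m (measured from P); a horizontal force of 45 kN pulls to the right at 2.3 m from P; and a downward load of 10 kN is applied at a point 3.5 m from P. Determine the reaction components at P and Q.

Resultant of the distributed load: 2.04 × 5.2 = 10.608 kN at 3.1 m from P.
Taking moments about P: Q_y·9.4 − (2.04·5.2)·3.1 − 10·3.5 = 0 → Q_y = 67.8848/9.4 = 7.22179 ≈ 7.222 kN.
ΣF_y = 0: P_y + 7.22179 − 2.04·5.2 − 10 = 0 → P_y = 13.39 kN.
ΣF_x = 0: P_x + 45 = 0 → P_x = -45.00 kN.

P_x = -45.00 kN, P_y = 13.39 kN, Q_y = 7.222 kN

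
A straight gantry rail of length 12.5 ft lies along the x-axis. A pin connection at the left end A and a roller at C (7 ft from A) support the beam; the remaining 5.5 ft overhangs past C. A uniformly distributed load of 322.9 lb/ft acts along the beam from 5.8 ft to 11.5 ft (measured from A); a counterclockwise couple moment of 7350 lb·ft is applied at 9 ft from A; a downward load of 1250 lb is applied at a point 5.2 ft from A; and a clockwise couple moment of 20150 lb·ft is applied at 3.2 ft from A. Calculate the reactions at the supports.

A_x = 0, A_y = -1941 lb, C_y = 5032 lb

Resultant of the distributed load: 322.9 × 5.7 = 1840.53 lb at 8.65 ft from A.
Moments about A: C_y·7 − (322.9·5.7)·8.65 + 7350 − 1250·5.2 − 20150 = 0 → C_y = 35220.5845/7 = 5031.51 ≈ 5032 lb.
ΣF_y = 0: A_y + 5031.51 − 322.9·5.7 − 1250 = 0 → A_y = -1941 lb.
ΣF_x = 0: no horizontal applied forces, so A_x = 0.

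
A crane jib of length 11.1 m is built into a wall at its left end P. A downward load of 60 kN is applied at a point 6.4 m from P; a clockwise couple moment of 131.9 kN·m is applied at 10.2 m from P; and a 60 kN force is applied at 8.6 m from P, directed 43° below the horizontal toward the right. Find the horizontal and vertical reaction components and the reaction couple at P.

P_x = -43.88 kN, P_y = 100.9 kN, M_P = 867.8 kN·m

ΣF_x = 0: P_x + 60·cos43° = 0 → P_x = -43.88 kN.
ΣF_y = 0: P_y − 60 − 60·sin43° = 0 → P_y = 100.9 kN.
ΣM about P: M_P − 60·6.4 − 131.9 − 60·sin43°·8.6 = 0 → M_P = 867.8 kN·m.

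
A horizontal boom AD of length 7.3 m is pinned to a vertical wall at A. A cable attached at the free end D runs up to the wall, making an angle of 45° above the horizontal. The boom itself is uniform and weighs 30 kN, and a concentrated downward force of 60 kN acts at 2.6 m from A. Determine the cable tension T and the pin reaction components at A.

ΣM about A: T·sin45°·7.3 − 30·3.65 − 60·2.6 = 0 → T = 265.5/(7.3·0.707107) = 51.4347 ≈ 51.43 kN.
ΣF_x = 0: A_x − T·cos45° = 0 → A_x = 51.4347 × 0.707107 = 36.37 kN.
ΣF_y = 0: A_y + T·sin45° − 30 − 60 = 0 → A_y = 90 − 51.4347 × 0.707107 = 53.63 kN.

T = 51.43 kN, A_x = 36.37 kN, A_y = 53.63 kN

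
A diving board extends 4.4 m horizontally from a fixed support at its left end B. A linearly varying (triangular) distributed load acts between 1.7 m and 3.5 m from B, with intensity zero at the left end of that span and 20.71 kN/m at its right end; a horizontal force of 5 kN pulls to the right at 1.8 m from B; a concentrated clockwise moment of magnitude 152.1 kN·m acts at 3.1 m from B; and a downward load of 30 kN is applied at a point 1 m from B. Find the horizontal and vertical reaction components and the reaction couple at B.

B_x = -5.000 kN, B_y = 48.64 kN, M_B = 236.2 kN·m

Resultant of the triangular load: ½ × 20.71 × 1.8 = 18.639 kN, acting at 2.9 m from B (one-third of the span from the peak).
ΣF_x = 0: B_x + 5 = 0 → B_x = -5.000 kN.
ΣF_y = 0: B_y − ½·20.71·1.8 − 30 = 0 → B_y = 48.64 kN.
ΣM about B: M_B − (½·20.71·1.8)·2.9 − 152.1 − 30·1 = 0 → M_B = 236.2 kN·m.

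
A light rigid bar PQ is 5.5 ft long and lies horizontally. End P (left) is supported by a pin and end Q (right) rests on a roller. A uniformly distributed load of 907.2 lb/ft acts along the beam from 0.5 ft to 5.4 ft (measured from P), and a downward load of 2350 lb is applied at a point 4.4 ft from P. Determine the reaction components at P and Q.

Resultant of the distributed load: 907.2 × 4.9 = 4445.28 lb at 2.95 ft from P.
ΣM about P: Q_y·5.5 − (907.2·4.9)·2.95 − 2350·4.4 = 0 → Q_y = 23453.576/5.5 = 4264.29 ≈ 4264 lb.
ΣF_y = 0: P_y + 4264.29 − 907.2·4.9 − 2350 = 0 → P_y = 2531 lb.
ΣF_x = 0: no horizontal applied forces, so P_x = 0.

P_x = 0, P_y = 2531 lb, Q_y = 4264 lb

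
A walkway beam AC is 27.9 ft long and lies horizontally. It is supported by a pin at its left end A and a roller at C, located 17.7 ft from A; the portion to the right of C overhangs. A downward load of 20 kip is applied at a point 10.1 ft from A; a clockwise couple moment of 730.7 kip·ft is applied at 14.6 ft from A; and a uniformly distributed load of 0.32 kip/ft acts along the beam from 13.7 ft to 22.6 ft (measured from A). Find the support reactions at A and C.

Resultant of the distributed load: 0.32 × 8.9 = 2.848 kip at 18.15 ft from A.
Taking moments about A: C_y·17.7 − 20·10.1 − 730.7 − (0.32·8.9)·18.15 = 0 → C_y = 984.3912/17.7 = 55.6153 ≈ 55.62 kip.
ΣF_y = 0: A_y + 55.6153 − 20 − 0.32·8.9 = 0 → A_y = -32.77 kip.
ΣF_x = 0: no horizontal applied forces, so A_x = 0.

A_x = 0, A_y = -32.77 kip, C_y = 55.62 kip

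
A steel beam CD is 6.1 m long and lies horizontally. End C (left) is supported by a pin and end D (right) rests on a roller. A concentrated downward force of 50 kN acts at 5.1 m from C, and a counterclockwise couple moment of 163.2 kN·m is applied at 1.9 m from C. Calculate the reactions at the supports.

Moments about C: D_y·6.1 − 50·5.1 + 163.2 = 0 → D_y = 91.8/6.1 = 15.0492 ≈ 15.05 kN.
ΣF_y = 0: C_y + 15.0492 − 50 = 0 → C_y = 34.95 kN.
ΣF_x = 0: no horizontal applied forces, so C_x = 0.

C_x = 0, C_y = 34.95 kN, D_y = 15.05 kN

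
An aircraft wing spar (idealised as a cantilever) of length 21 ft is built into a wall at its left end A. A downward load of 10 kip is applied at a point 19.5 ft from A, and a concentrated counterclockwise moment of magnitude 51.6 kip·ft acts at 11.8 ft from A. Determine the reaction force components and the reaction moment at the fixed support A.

A_x = 0, A_y = 10.00 kip, M_A = 143.4 kip·ft

ΣF_x = 0: A_x = 0.
ΣF_y = 0: A_y − 10 = 0 → A_y = 10.00 kip.
ΣM about A: M_A − 10·19.5 + 51.6 = 0 → M_A = 143.4 kip·ft.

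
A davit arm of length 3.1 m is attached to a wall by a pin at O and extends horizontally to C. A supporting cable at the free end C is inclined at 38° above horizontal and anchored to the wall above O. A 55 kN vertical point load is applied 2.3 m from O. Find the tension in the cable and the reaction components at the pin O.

ΣM about O: T·sin38°·3.1 − 55·2.3 = 0 → T = 126.5/(3.1·0.615661) = 66.2807 ≈ 66.28 kN.
ΣF_x = 0: O_x − T·cos38° = 0 → O_x = 66.2807 × 0.788011 = 52.23 kN.
ΣF_y = 0: O_y + T·sin38° − 55 = 0 → O_y = 55 − 66.2807 × 0.615661 = 14.19 kN.

T = 66.28 kN, O_x = 52.23 kN, O_y = 14.19 kN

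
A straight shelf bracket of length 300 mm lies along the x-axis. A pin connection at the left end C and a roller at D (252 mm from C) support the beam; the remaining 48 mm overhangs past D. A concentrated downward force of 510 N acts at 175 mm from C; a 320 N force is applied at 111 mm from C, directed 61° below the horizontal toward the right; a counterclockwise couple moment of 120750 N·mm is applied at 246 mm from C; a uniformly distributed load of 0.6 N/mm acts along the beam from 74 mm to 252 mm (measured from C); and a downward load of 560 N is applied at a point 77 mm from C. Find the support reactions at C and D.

C_x = -155.1 N, C_y = 1218 N, D_y = 238.5 N

Resultant of the distributed load: 0.6 × 178 = 106.8 N at 163 mm from C.
Taking moments about C: D_y·252 − 510·175 − 320·sin61°·111 + 120750 − (0.6·178)·163 − 560·77 = 0 → D_y = 60094.9/252 = 238.472 ≈ 238.5 N.
ΣF_y = 0: C_y + 238.472 − 510 − 320·sin61° − 0.6·178 − 560 = 0 → C_y = 1218 N.
ΣF_x = 0: C_x + 320·cos61° = 0 → C_x = -155.1 N.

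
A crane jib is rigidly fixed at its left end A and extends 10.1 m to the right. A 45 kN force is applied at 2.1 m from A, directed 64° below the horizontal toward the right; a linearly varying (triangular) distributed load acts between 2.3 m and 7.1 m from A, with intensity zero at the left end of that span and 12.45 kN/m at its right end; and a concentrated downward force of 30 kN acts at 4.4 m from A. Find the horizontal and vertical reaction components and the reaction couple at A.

A_x = -19.73 kN, A_y = 100.3 kN, M_A = 381.3 kN·m

Resultant of the triangular load: ½ × 12.45 × 4.8 = 29.88 kN, acting at 5.5 m from A (one-third of the span from the peak).
ΣF_x = 0: A_x + 45·cos64° = 0 → A_x = -19.73 kN.
ΣF_y = 0: A_y − 45·sin64° − ½·12.45·4.8 − 30 = 0 → A_y = 100.3 kN.
ΣM about A: M_A − 45·sin64°·2.1 − (½·12.45·4.8)·5.5 − 30·4.4 = 0 → M_A = 381.3 kN·m.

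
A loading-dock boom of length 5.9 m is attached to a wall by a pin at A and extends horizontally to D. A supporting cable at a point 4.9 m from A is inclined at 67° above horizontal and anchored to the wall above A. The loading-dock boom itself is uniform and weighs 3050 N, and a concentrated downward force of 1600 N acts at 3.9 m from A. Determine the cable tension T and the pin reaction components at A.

T = 3378 N, A_x = 1320 N, A_y = 1540 N

ΣM about A: T·sin67°·4.9 − 3050·2.95 − 1600·3.9 = 0 → T = 15237.5/(4.9·0.920505) = 3378.25 ≈ 3378 N.
ΣF_x = 0: A_x − T·cos67° = 0 → A_x = 3378.25 × 0.390731 = 1320 N.
ΣF_y = 0: A_y + T·sin67° − 3050 − 1600 = 0 → A_y = 4650 − 3378.25 × 0.920505 = 1540 N.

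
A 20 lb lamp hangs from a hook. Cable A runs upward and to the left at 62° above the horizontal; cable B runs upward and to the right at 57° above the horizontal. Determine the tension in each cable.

ΣF_x = 0: −T_A·cos62° + T_B·cos57° = 0 → T_B = 0.861987·T_A.
ΣF_y = 0: T_A·sin62° + T_B·sin57° = 20.
Substitute: T_A·(0.882948 + 0.861987·0.838671) = 20 → T_A = 12.4543 ≈ 12.45 lb.
Then T_B = 0.861987 × 12.4543 = 10.74 lb.

T_A = 12.45 lb, T_B = 10.74 lb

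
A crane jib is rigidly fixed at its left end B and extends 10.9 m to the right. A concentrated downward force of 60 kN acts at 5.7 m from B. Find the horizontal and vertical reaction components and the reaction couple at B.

ΣF_x = 0: B_x = 0.
ΣF_y = 0: B_y − 60 = 0 → B_y = 60.00 kN.
ΣM about B: M_B − 60·5.7 = 0 → M_B = 342.0 kN·m.

B_x = 0, B_y = 60.00 kN, M_B = 342.0 kN·m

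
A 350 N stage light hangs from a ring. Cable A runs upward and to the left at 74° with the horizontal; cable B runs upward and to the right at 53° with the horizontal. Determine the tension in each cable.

ΣF_x = 0: −T_A·cos74° + T_B·cos53° = 0 → T_B = 0.45801·T_A.
ΣF_y = 0: T_A·sin74° + T_B·sin53° = 350.
Substitute: T_A·(0.961262 + 0.45801·0.798636) = 350 → T_A = 263.744 ≈ 263.7 N.
Then T_B = 0.45801 × 263.744 = 120.8 N.

T_A = 263.7 N, T_B = 120.8 N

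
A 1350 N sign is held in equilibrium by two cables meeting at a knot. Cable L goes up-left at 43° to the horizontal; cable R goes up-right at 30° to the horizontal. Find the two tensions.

ΣF_x = 0: −T_L·cos43° + T_R·cos30° = 0 → T_R = 0.844495·T_L.
ΣF_y = 0: T_L·sin43° + T_R·sin30° = 1350.
Substitute: T_L·(0.681998 + 0.844495·0.5) = 1350 → T_L = 1222.55 ≈ 1223 N.
Then T_R = 0.844495 × 1222.55 = 1032 N.

T_L = 1223 N, T_R = 1032 N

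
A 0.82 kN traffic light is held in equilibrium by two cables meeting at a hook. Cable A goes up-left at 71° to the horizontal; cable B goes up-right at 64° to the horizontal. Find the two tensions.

T_A = 0.5084 kN, T_B = 0.3775 kN

ΣF_x = 0: −T_A·cos71° + T_B·cos64° = 0 → T_B = 0.742677·T_A.
ΣF_y = 0: T_A·sin71° + T_B·sin64° = 0.82.
Substitute: T_A·(0.945519 + 0.742677·0.898794) = 0.82 → T_A = 0.508359 ≈ 0.5084 kN.
Then T_B = 0.742677 × 0.508359 = 0.3775 kN.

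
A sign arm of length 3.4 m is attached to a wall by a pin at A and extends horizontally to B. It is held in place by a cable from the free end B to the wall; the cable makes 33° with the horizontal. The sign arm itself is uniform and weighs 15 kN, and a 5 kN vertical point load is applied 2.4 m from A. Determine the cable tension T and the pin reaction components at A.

T = 20.25 kN, A_x = 16.98 kN, A_y = 8.971 kN

ΣM about A: T·sin33°·3.4 − 15·1.7 − 5·2.4 = 0 → T = 37.5/(3.4·0.544639) = 20.2509 ≈ 20.25 kN.
ΣF_x = 0: A_x − T·cos33° = 0 → A_x = 20.2509 × 0.838671 = 16.98 kN.
ΣF_y = 0: A_y + T·sin33° − 15 − 5 = 0 → A_y = 20 − 20.2509 × 0.544639 = 8.971 kN.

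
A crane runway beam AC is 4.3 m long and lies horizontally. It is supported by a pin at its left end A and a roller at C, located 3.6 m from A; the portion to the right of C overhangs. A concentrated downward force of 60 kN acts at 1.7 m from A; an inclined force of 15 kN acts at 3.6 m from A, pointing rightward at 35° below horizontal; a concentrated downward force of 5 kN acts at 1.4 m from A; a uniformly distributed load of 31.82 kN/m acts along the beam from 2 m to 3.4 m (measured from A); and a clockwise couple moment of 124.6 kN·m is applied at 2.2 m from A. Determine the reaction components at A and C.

A_x = -12.29 kN, A_y = 11.25 kN, C_y = 106.9 kN

Resultant of the distributed load: 31.82 × 1.4 = 44.548 kN at 2.7 m from A.
ΣM about A: C_y·3.6 − 60·1.7 − 15·sin35°·3.6 − 5·1.4 − (31.82·1.4)·2.7 − 124.6 = 0 → C_y = 384.853/3.6 = 106.904 ≈ 106.9 kN.
ΣF_y = 0: A_y + 106.904 − 60 − 15·sin35° − 5 − 31.82·1.4 = 0 → A_y = 11.25 kN.
ΣF_x = 0: A_x + 15·cos35° = 0 → A_x = -12.29 kN.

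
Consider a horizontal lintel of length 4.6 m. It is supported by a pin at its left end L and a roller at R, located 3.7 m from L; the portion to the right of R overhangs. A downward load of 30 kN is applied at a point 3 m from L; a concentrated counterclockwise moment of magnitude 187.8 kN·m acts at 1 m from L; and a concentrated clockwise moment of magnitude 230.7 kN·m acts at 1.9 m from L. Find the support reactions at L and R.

L_x = 0, L_y = -5.919 kN, R_y = 35.92 kN

ΣM about L: R_y·3.7 − 30·3 + 187.8 − 230.7 = 0 → R_y = 132.9/3.7 = 35.9189 ≈ 35.92 kN.
ΣF_y = 0: L_y + 35.9189 − 30 = 0 → L_y = -5.919 kN.
ΣF_x = 0: no horizontal applied forces, so L_x = 0.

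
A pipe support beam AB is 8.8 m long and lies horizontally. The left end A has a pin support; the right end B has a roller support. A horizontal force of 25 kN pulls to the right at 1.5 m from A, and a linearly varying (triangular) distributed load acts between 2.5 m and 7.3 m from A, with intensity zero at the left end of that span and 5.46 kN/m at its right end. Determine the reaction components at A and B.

A_x = -25.00 kN, A_y = 4.616 kN, B_y = 8.488 kN

Resultant of the triangular load: ½ × 5.46 × 4.8 = 13.104 kN, acting at 5.7 m from A (one-third of the span from the peak).
Moments about A: B_y·8.8 − (½·5.46·4.8)·5.7 = 0 → B_y = 74.6928/8.8 = 8.48782 ≈ 8.488 kN.
ΣF_y = 0: A_y + 8.48782 − ½·5.46·4.8 = 0 → A_y = 4.616 kN.
ΣF_x = 0: A_x + 25 = 0 → A_x = -25.00 kN.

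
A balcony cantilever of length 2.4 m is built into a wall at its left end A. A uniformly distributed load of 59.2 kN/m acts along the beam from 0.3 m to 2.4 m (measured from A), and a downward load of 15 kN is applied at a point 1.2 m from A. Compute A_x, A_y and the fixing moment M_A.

A_x = 0, A_y = 139.3 kN, M_A = 185.8 kN·m

Resultant of the distributed load: 59.2 × 2.1 = 124.32 kN at 1.35 m from A.
ΣF_x = 0: A_x = 0.
ΣF_y = 0: A_y − 59.2·2.1 − 15 = 0 → A_y = 139.3 kN.
ΣM about A: M_A − (59.2·2.1)·1.35 − 15·1.2 = 0 → M_A = 185.8 kN·m.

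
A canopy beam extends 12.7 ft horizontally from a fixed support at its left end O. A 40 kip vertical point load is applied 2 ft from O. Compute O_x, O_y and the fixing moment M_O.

O_x = 0, O_y = 40.00 kip, M_O = 80.00 kip·ft

ΣF_x = 0: O_x = 0.
ΣF_y = 0: O_y − 40 = 0 → O_y = 40.00 kip.
ΣM about O: M_O − 40·2 = 0 → M_O = 80.00 kip·ft.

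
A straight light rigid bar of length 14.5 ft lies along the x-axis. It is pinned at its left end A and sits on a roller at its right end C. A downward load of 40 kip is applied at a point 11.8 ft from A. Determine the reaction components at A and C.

ΣM about A: C_y·14.5 − 40·11.8 = 0 → C_y = 472/14.5 = 32.5517 ≈ 32.55 kip.
ΣF_y = 0: A_y + 32.5517 − 40 = 0 → A_y = 7.448 kip.
ΣF_x = 0: no horizontal applied forces, so A_x = 0.

A_x = 0, A_y = 7.448 kip, C_y = 32.55 kip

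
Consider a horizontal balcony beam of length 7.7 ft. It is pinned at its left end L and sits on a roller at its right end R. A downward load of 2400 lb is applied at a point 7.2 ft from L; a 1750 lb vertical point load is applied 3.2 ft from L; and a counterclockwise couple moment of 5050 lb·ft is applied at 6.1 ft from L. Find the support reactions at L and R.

Taking moments about L: R_y·7.7 − 2400·7.2 − 1750·3.2 + 5050 = 0 → R_y = 17830/7.7 = 2315.58 ≈ 2316 lb.
ΣF_y = 0: L_y + 2315.58 − 2400 − 1750 = 0 → L_y = 1834 lb.
ΣF_x = 0: no horizontal applied forces, so L_x = 0.

L_x = 0, L_y = 1834 lb, R_y = 2316 lb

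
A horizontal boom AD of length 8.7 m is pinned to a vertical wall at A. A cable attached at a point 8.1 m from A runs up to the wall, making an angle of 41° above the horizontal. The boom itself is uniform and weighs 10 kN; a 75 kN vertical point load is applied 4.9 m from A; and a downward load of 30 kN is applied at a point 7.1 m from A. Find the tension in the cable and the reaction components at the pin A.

ΣM about A: T·sin41°·8.1 − 10·4.35 − 75·4.9 − 30·7.1 = 0 → T = 624/(8.1·0.656059) = 117.424 ≈ 117.4 kN.
ΣF_x = 0: A_x − T·cos41° = 0 → A_x = 117.424 × 0.75471 = 88.62 kN.
ΣF_y = 0: A_y + T·sin41° − 10 − 75 − 30 = 0 → A_y = 115 − 117.424 × 0.656059 = 37.96 kN.

T = 117.4 kN, A_x = 88.62 kN, A_y = 37.96 kN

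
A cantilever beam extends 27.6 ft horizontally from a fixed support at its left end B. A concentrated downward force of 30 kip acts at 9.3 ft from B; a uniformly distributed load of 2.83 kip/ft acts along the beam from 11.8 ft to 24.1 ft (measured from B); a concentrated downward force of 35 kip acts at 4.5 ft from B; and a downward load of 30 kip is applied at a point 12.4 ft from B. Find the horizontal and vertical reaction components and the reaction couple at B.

B_x = 0, B_y = 129.8 kip, M_B = 1433 kip·ft

Resultant of the distributed load: 2.83 × 12.3 = 34.809 kip at 17.95 ft from B.
ΣF_x = 0: B_x = 0.
ΣF_y = 0: B_y − 30 − 2.83·12.3 − 35 − 30 = 0 → B_y = 129.8 kip.
ΣM about B: M_B − 30·9.3 − (2.83·12.3)·17.95 − 35·4.5 − 30·12.4 = 0 → M_B = 1433 kip·ft.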